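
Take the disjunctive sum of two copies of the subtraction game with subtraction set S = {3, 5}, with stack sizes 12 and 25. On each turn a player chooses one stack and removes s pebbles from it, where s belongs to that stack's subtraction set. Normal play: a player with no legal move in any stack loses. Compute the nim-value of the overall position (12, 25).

1

All stacks use S = {3, 5}:
n :  0  1  2  3  4  5  6  7  8  9 10 11 12 13 14 15 16 17 18 19 20 21 22 23 24 25
G :  0  0  0  1  1  1  2  2  0  0  0  1  1  1  2  2  0  0  0  1  1  1  2  2  0  0
Stack A: G(12) = 1.
Stack B: G(25) = 0.
Combined Grundy value = 1 ⊕ 0 = 1.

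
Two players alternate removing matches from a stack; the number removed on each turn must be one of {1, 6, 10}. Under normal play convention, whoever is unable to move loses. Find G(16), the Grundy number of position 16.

0

n :  0  1  2  3  4  5  6  7  8  9 10 11 12 13 14 15 16
G :  0  1  0  1  0  1  2  0  1  0  1  0  1  2  3  2  0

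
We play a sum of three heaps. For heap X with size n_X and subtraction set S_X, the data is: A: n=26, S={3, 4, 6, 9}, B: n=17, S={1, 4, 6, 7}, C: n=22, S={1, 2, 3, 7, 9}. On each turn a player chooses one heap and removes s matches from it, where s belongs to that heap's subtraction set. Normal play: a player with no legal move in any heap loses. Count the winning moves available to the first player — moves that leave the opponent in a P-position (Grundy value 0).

0

Heap A, S = {3, 4, 6, 9}:
n :  0  1  2  3  4  5  6  7  8  9 10 11 12 13 14 15 16 17 18 19 20 21 22 23 24 25 26
G :  0  0  0  1  1  1  2  2  2  3  3  3  0  0  0  1  1  1  2  2  2  3  3  3  0  0  0
G_A(26) = 0.
Heap B, S = {1, 4, 6, 7}:
n :  0  1  2  3  4  5  6  7  8  9 10 11 12 13 14 15 16 17
G :  0  1  0  1  2  0  1  2  3  2  0  1  2  0  1  0  1  2
G_B(17) = 2.
Heap C, S = {1, 2, 3, 7, 9}:
n :  0  1  2  3  4  5  6  7  8  9 10 11 12 13 14 15 16 17 18 19 20 21 22
G :  0  1  2  3  0  1  2  3  0  1  2  3  0  1  2  3  0  1  2  3  0  1  2
G_C(22) = 2.
Combined Grundy value = 0 ⊕ 2 ⊕ 2 = 0.
A winning move leaves total XOR = 0, i.e. changes one component's Grundy value g to g ⊕ X where X is the current total.
Heap A: target g' = 0⊕0 = 0, but every legal move changes the Grundy value (mex property), so 0 moves.
Heap B: target g' = 2⊕0 = 2, but every legal move changes the Grundy value (mex property), so 0 moves.
Heap C: target g' = 2⊕0 = 2, but every legal move changes the Grundy value (mex property), so 0 moves.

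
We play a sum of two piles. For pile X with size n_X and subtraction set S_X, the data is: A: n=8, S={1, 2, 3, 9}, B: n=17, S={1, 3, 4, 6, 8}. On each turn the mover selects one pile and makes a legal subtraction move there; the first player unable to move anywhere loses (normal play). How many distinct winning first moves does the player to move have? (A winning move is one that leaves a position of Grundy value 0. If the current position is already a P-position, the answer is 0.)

Pile A, S = {1, 2, 3, 9}:
n : 0 1 2 3 4 5 6 7 8
G : 0 1 2 3 0 1 2 3 0
G_A(8) = 0.
Pile B, S = {1, 3, 4, 6, 8}:
G(0) = 0
G(1) = mex{0} = 1
G(2) = mex{1} = 0
G(3) = mex{0,0} = 1
G(4) = mex{1,1,0} = 2
G(5) = mex{2,0,1} = 3
G(6) = mex{3,1,0,0} = 2
G(7) = mex{2,2,1,1} = 0
G(8) = mex{0,3,2,0,0} = 1
G(9) = mex{1,2,3,1,1} = 0
G(10) = mex{0,0,2,2,0} = 1
G(11) = mex{1,1,0,3,1} = 2
G(12) = mex{2,0,1,2,2} = 3
G(13) = mex{3,1,0,0,3} = 2
G(14) = mex{2,2,1,1,2} = 0
G(15) = mex{0,3,2,0,0} = 1
G(16) = mex{1,2,3,1,1} = 0
G(17) = mex{0,0,2,2,0} = 1
G_B(17) = 1.
Combined Grundy value = 0 ⊕ 1 = 1.
A winning move leaves total XOR = 0, i.e. changes one component's Grundy value g to g ⊕ X where X is the current total.
Pile A: need g' = 0⊕1 = 1. Options: 8−1→G=3, 8−2→G=2, 8−3→G=1. Hits: 1.
Pile B: need g' = 1⊕1 = 0. Options: 17−1→G=0, 17−3→G=0, 17−4→G=2, 17−6→G=2, 17−8→G=0. Hits: 3.

4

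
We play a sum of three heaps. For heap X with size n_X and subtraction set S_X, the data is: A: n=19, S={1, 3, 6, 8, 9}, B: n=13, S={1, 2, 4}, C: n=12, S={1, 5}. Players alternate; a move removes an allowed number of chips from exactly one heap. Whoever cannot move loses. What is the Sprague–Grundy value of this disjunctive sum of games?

0

Heap A, S = {1, 3, 6, 8, 9}:
n :  0  1  2  3  4  5  6  7  8  9 10 11 12 13 14 15 16 17 18 19
G :  0  1  0  1  0  1  2  3  2  3  2  3  4  5  0  1  0  1  0  1
G_A(19) = 1.
Heap B, S = {1, 2, 4}:
G(0) = 0
G(1) = mex{0} = 1
G(2) = mex{1,0} = 2
G(3) = mex{2,1} = 0
G(4) = mex{0,2,0} = 1
G(5) = mex{1,0,1} = 2
G(6) = mex{2,1,2} = 0
G(7) = mex{0,2,0} = 1
G(8) = mex{1,0,1} = 2
G(9) = mex{2,1,2} = 0
G(10) = mex{0,2,0} = 1
G(11) = mex{1,0,1} = 2
G(12) = mex{2,1,2} = 0
G(13) = mex{0,2,0} = 1
G_B(13) = 1.
Heap C, S = {1, 5}:
n :  0  1  2  3  4  5  6  7  8  9 10 11 12
G :  0  1  0  1  0  1  0  1  0  1  0  1  0
G_C(12) = 0.
Combined Grundy value = 1 ⊕ 1 ⊕ 0 = 0.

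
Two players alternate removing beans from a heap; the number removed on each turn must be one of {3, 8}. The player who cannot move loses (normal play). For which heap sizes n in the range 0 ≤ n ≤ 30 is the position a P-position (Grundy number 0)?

0, 1, 2, 6, 7, 11, 12, 13, 17, 18, 22, 23, 24, 28, 29

G(0) = 0
G(1) = mex{} = 0
G(2) = mex{} = 0
G(3) = mex{0} = 1
G(4) = mex{0} = 1
G(5) = mex{0} = 1
G(6) = mex{1} = 0
G(7) = mex{1} = 0
G(8) = mex{1,0} = 2
G(9) = mex{0,0} = 1
G(10) = mex{0,0} = 1
G(11) = mex{2,1} = 0
G(12) = mex{1,1} = 0
G(13) = mex{1,1} = 0
G(14) = mex{0,0} = 1
G(15) = mex{0,0} = 1
G(16) = mex{0,2} = 1
G(17) = mex{1,1} = 0
G(18) = mex{1,1} = 0
G(19) = mex{1,0} = 2
G(20) = mex{0,0} = 1
G(21) = mex{0,0} = 1
G(22) = mex{2,1} = 0
G(23) = mex{1,1} = 0
G(24) = mex{1,1} = 0
G(25) = mex{0,0} = 1
G(26) = mex{0,0} = 1
G(27) = mex{0,2} = 1
G(28) = mex{1,1} = 0
G(29) = mex{1,1} = 0
G(30) = mex{1,0} = 2
P-positions are exactly the n with G(n) = 0.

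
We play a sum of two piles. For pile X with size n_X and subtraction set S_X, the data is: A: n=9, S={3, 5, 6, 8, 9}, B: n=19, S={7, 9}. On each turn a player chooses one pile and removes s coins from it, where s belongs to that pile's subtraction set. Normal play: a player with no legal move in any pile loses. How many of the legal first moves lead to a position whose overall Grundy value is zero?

2

Pile A, S = {3, 5, 6, 8, 9}:
n : 0 1 2 3 4 5 6 7 8 9
G : 0 0 0 1 1 1 2 2 2 3
G_A(9) = 3.
Pile B, S = {7, 9}:
n :  0  1  2  3  4  5  6  7  8  9 10 11 12 13 14 15 16 17 18 19
G :  0  0  0  0  0  0  0  1  1  1  1  1  1  1  2  2  0  0  0  0
G_B(19) = 0.
Combined Grundy value = 3 ⊕ 0 = 3.
A winning move leaves total XOR = 0, i.e. changes one component's Grundy value g to g ⊕ X where X is the current total.
Pile A: need g' = 3⊕3 = 0. Options: 9−3→G=2, 9−5→G=1, 9−6→G=1, 9−8→G=0, 9−9→G=0. Hits: 2.
Pile B: need g' = 0⊕3 = 3. Options: 19−7→G=1, 19−9→G=1. Hits: 0.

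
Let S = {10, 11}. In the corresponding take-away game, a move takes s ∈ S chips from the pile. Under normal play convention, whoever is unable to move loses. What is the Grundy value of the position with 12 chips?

G(0) = 0
G(1) = mex{} = 0
G(2) = mex{} = 0
G(3) = mex{} = 0
G(4) = mex{} = 0
G(5) = mex{} = 0
G(6) = mex{} = 0
G(7) = mex{} = 0
G(8) = mex{} = 0
G(9) = mex{} = 0
G(10) = mex{0} = 1
G(11) = mex{0,0} = 1
G(12) = mex{0,0} = 1

1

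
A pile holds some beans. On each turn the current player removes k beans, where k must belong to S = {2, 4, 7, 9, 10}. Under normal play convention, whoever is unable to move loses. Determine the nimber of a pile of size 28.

5

G(0) = 0
G(1) = mex{} = 0
G(2) = mex{0} = 1
G(3) = mex{0} = 1
G(4) = mex{1,0} = 2
G(5) = mex{1,0} = 2
G(6) = mex{2,1} = 0
G(7) = mex{2,1,0} = 3
G(8) = mex{0,2,0} = 1
G(9) = mex{3,2,1,0} = 4
G(10) = mex{1,0,1,0,0} = 2
G(11) = mex{4,3,2,1,0} = 5
G(12) = mex{2,1,2,1,1} = 0
G(13) = mex{5,4,0,2,1} = 3
G(14) = mex{0,2,3,2,2} = 1
G(15) = mex{3,5,1,0,2} = 4
G(16) = mex{1,0,4,3,0} = 2
G(17) = mex{4,3,2,1,3} = 0
G(18) = mex{2,1,5,4,1} = 0
G(19) = mex{0,4,0,2,4} = 1
G(20) = mex{0,2,3,5,2} = 1
G(21) = mex{1,0,1,0,5} = 2
G(22) = mex{1,0,4,3,0} = 2
G(23) = mex{2,1,2,1,3} = 0
G(24) = mex{2,1,0,4,1} = 3
G(25) = mex{0,2,0,2,4} = 1
G(26) = mex{3,2,1,0,2} = 4
G(27) = mex{1,0,1,0,0} = 2
G(28) = mex{4,3,2,1,0} = 5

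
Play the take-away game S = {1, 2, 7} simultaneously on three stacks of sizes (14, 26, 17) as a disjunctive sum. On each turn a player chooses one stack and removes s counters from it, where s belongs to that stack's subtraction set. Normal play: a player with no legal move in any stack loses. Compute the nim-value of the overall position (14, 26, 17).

2

All stacks use S = {1, 2, 7}:
G(0) = 0
G(1) = mex{0} = 1
G(2) = mex{1,0} = 2
G(3) = mex{2,1} = 0
G(4) = mex{0,2} = 1
G(5) = mex{1,0} = 2
G(6) = mex{2,1} = 0
G(7) = mex{0,2,0} = 1
G(8) = mex{1,0,1} = 2
G(9) = mex{2,1,2} = 0
G(10) = mex{0,2,0} = 1
G(11) = mex{1,0,1} = 2
G(12) = mex{2,1,2} = 0
G(13) = mex{0,2,0} = 1
G(14) = mex{1,0,1} = 2
G(15) = mex{2,1,2} = 0
G(16) = mex{0,2,0} = 1
G(17) = mex{1,0,1} = 2
G(18) = mex{2,1,2} = 0
G(19) = mex{0,2,0} = 1
G(20) = mex{1,0,1} = 2
G(21) = mex{2,1,2} = 0
G(22) = mex{0,2,0} = 1
G(23) = mex{1,0,1} = 2
G(24) = mex{2,1,2} = 0
G(25) = mex{0,2,0} = 1
G(26) = mex{1,0,1} = 2
Stack A: G(14) = 2.
Stack B: G(26) = 2.
Stack C: G(17) = 2.
Combined Grundy value = 2 ⊕ 2 ⊕ 2 = 2.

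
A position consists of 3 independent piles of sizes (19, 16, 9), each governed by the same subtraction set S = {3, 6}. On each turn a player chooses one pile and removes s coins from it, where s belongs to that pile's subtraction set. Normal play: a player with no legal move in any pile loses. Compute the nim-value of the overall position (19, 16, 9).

2

All piles use S = {3, 6}:
n :  0  1  2  3  4  5  6  7  8  9 10 11 12 13 14 15 16 17 18 19
G :  0  0  0  1  1  1  2  2  2  0  0  0  1  1  1  2  2  2  0  0
Pile A: G(19) = 0.
Pile B: G(16) = 2.
Pile C: G(9) = 0.
Combined Grundy value = 0 ⊕ 2 ⊕ 0 = 2.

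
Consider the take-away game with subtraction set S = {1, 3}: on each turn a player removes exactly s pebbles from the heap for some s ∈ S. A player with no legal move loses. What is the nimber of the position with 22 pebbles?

n :  0  1  2  3  4  5  6  7  8  9 10 11 12 13 14 15 16 17 18 19 20 21 22
G :  0  1  0  1  0  1  0  1  0  1  0  1  0  1  0  1  0  1  0  1  0  1  0

0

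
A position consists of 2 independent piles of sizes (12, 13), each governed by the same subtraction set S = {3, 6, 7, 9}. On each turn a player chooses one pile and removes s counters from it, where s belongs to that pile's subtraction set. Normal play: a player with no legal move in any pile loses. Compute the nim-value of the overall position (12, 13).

0

All piles use S = {3, 6, 7, 9}:
n :  0  1  2  3  4  5  6  7  8  9 10 11 12 13
G :  0  0  0  1  1  1  2  2  2  3  3  3  0  0
Pile A: G(12) = 0.
Pile B: G(13) = 0.
Combined Grundy value = 0 ⊕ 0 = 0.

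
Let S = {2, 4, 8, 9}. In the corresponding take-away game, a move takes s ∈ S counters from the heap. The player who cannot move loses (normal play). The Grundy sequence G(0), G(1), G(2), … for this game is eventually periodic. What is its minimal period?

6

G(0) = 0
G(1) = mex{} = 0
G(2) = mex{0} = 1
G(3) = mex{0} = 1
G(4) = mex{1,0} = 2
G(5) = mex{1,0} = 2
G(6) = mex{2,1} = 0
G(7) = mex{2,1} = 0
G(8) = mex{0,2,0} = 1
G(9) = mex{0,2,0,0} = 1
G(10) = mex{1,0,1,0} = 2
G(11) = mex{1,0,1,1} = 2
G(12) = mex{2,1,2,1} = 0
G(13) = mex{2,1,2,2} = 0
G(14) = mex{0,2,0,2} = 1
G(15) = mex{0,2,0,0} = 1
G(16) = mex{1,0,1,0} = 2
G(n+6) = G(n) holds for n = 0,…,8 (a full window of length max(S) = 9), so the sequence is purely periodic with period 6.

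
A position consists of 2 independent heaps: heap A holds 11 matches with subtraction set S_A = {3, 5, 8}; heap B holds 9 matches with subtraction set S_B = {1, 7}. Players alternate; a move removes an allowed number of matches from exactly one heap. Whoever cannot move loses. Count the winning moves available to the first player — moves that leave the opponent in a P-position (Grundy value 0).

3

Heap A, S = {3, 5, 8}:
n :  0  1  2  3  4  5  6  7  8  9 10 11
G :  0  0  0  1  1  1  2  2  2  3  3  0
G_A(11) = 0.
Heap B, S = {1, 7}:
n : 0 1 2 3 4 5 6 7 8 9
G : 0 1 0 1 0 1 0 1 0 1
G_B(9) = 1.
Combined Grundy value = 0 ⊕ 1 = 1.
A winning move leaves total XOR = 0, i.e. changes one component's Grundy value g to g ⊕ X where X is the current total.
Heap A: need g' = 0⊕1 = 1. Options: 11−3→G=2, 11−5→G=2, 11−8→G=1. Hits: 1.
Heap B: need g' = 1⊕1 = 0. Options: 9−1→G=0, 9−7→G=0. Hits: 2.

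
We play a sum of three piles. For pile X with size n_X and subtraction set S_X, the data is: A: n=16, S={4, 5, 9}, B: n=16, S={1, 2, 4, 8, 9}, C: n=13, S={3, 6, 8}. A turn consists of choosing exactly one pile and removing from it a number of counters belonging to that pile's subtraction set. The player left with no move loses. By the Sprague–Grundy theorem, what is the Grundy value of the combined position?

Pile A, S = {4, 5, 9}:
G(0) = 0
G(1) = mex{} = 0
G(2) = mex{} = 0
G(3) = mex{} = 0
G(4) = mex{0} = 1
G(5) = mex{0,0} = 1
G(6) = mex{0,0} = 1
G(7) = mex{0,0} = 1
G(8) = mex{1,0} = 2
G(9) = mex{1,1,0} = 2
G(10) = mex{1,1,0} = 2
G(11) = mex{1,1,0} = 2
G(12) = mex{2,1,0} = 3
G(13) = mex{2,2,1} = 0
G(14) = mex{2,2,1} = 0
G(15) = mex{2,2,1} = 0
G(16) = mex{3,2,1} = 0
G_A(16) = 0.
Pile B, S = {1, 2, 4, 8, 9}:
G(0) = 0
G(1) = mex{0} = 1
G(2) = mex{1,0} = 2
G(3) = mex{2,1} = 0
G(4) = mex{0,2,0} = 1
G(5) = mex{1,0,1} = 2
G(6) = mex{2,1,2} = 0
G(7) = mex{0,2,0} = 1
G(8) = mex{1,0,1,0} = 2
G(9) = mex{2,1,2,1,0} = 3
G(10) = mex{3,2,0,2,1} = 4
G(11) = mex{4,3,1,0,2} = 5
G(12) = mex{5,4,2,1,0} = 3
G(13) = mex{3,5,3,2,1} = 0
G(14) = mex{0,3,4,0,2} = 1
G(15) = mex{1,0,5,1,0} = 2
G(16) = mex{2,1,3,2,1} = 0
G_B(16) = 0.
Pile C, S = {3, 6, 8}:
n :  0  1  2  3  4  5  6  7  8  9 10 11 12 13
G :  0  0  0  1  1  1  2  2  2  3  3  0  0  0
G_C(13) = 0.
Combined Grundy value = 0 ⊕ 0 ⊕ 0 = 0.

0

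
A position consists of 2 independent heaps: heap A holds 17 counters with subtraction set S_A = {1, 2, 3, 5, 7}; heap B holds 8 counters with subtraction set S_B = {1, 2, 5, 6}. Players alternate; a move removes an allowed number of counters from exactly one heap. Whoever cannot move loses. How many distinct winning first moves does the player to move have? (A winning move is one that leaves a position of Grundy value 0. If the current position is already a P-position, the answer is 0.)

0

Heap A, S = {1, 2, 3, 5, 7}:
n :  0  1  2  3  4  5  6  7  8  9 10 11 12 13 14 15 16 17
G :  0  1  2  3  0  1  2  3  0  1  2  3  0  1  2  3  0  1
G_A(17) = 1.
Heap B, S = {1, 2, 5, 6}:
G(0) = 0
G(1) = mex{0} = 1
G(2) = mex{1,0} = 2
G(3) = mex{2,1} = 0
G(4) = mex{0,2} = 1
G(5) = mex{1,0,0} = 2
G(6) = mex{2,1,1,0} = 3
G(7) = mex{3,2,2,1} = 0
G(8) = mex{0,3,0,2} = 1
G_B(8) = 1.
Combined Grundy value = 1 ⊕ 1 = 0.
A winning move leaves total XOR = 0, i.e. changes one component's Grundy value g to g ⊕ X where X is the current total.
Heap A: target g' = 1⊕0 = 1, but every legal move changes the Grundy value (mex property), so 0 moves.
Heap B: target g' = 1⊕0 = 1, but every legal move changes the Grundy value (mex property), so 0 moves.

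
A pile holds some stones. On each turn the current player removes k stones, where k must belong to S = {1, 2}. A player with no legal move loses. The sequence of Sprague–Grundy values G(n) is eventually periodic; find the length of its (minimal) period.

G(0) = 0
G(1) = mex{0} = 1
G(2) = mex{1,0} = 2
G(3) = mex{2,1} = 0
G(4) = mex{0,2} = 1
G(5) = mex{1,0} = 2
G(6) = mex{2,1} = 0
G(7) = mex{0,2} = 1
G(8) = mex{1,0} = 2
G(9) = mex{2,1} = 0
G(10) = mex{0,2} = 1
G(11) = mex{1,0} = 2
G(12) = mex{2,1} = 0
G(13) = mex{0,2} = 1
G(14) = mex{1,0} = 2
G(n+3) = G(n) holds for n = 0,…,1 (a full window of length max(S) = 2), so the sequence is purely periodic with period 3.

3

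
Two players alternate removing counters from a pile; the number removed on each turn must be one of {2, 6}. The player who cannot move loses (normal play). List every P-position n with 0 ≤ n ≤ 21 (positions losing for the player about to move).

0, 1, 4, 5, 8, 9, 12, 13, 16, 17, 20, 21

n :  0  1  2  3  4  5  6  7  8  9 10 11 12 13 14 15 16 17 18 19 20 21
G :  0  0  1  1  0  0  1  1  0  0  1  1  0  0  1  1  0  0  1  1  0  0
P-positions are exactly the n with G(n) = 0.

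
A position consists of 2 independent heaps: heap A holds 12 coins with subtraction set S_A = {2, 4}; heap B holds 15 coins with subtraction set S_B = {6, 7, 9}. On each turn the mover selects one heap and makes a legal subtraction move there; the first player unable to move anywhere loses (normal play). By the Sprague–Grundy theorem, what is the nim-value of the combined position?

0

Heap A, S = {2, 4}:
G(0) = 0
G(1) = mex{} = 0
G(2) = mex{0} = 1
G(3) = mex{0} = 1
G(4) = mex{1,0} = 2
G(5) = mex{1,0} = 2
G(6) = mex{2,1} = 0
G(7) = mex{2,1} = 0
G(8) = mex{0,2} = 1
G(9) = mex{0,2} = 1
G(10) = mex{1,0} = 2
G(11) = mex{1,0} = 2
G(12) = mex{2,1} = 0
G_A(12) = 0.
Heap B, S = {6, 7, 9}:
n :  0  1  2  3  4  5  6  7  8  9 10 11 12 13 14 15
G :  0  0  0  0  0  0  1  1  1  1  1  1  2  2  2  0
G_B(15) = 0.
Combined Grundy value = 0 ⊕ 0 = 0.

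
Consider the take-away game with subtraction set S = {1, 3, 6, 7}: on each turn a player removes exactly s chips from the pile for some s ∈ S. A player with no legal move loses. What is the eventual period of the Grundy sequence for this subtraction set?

12

G(0) = 0
G(1) = mex{0} = 1
G(2) = mex{1} = 0
G(3) = mex{0,0} = 1
G(4) = mex{1,1} = 0
G(5) = mex{0,0} = 1
G(6) = mex{1,1,0} = 2
G(7) = mex{2,0,1,0} = 3
G(8) = mex{3,1,0,1} = 2
G(9) = mex{2,2,1,0} = 3
G(10) = mex{3,3,0,1} = 2
G(11) = mex{2,2,1,0} = 3
G(12) = mex{3,3,2,1} = 0
G(13) = mex{0,2,3,2} = 1
G(14) = mex{1,3,2,3} = 0
G(15) = mex{0,0,3,2} = 1
G(16) = mex{1,1,2,3} = 0
G(17) = mex{0,0,3,2} = 1
G(18) = mex{1,1,0,3} = 2
G(19) = mex{2,0,1,0} = 3
G(20) = mex{3,1,0,1} = 2
G(21) = mex{2,2,1,0} = 3
G(22) = mex{3,3,0,1} = 2
G(23) = mex{2,2,1,0} = 3
G(24) = mex{3,3,2,1} = 0
G(25) = mex{0,2,3,2} = 1
G(n+12) = G(n) holds for n = 0,…,6 (a full window of length max(S) = 7), so the sequence is purely periodic with period 12.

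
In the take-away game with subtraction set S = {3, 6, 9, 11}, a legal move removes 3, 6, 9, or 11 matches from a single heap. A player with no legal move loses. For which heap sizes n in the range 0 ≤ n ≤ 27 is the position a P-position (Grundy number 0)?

0, 1, 2, 14, 15, 16

n :  0  1  2  3  4  5  6  7  8  9 10 11 12 13 14 15 16 17 18 19 20 21 22 23 24 25 26 27
G :  0  0  0  1  1  1  2  2  2  3  3  3  4  4  0  0  0  1  1  1  2  2  2  3  3  3  4  4
P-positions are exactly the n with G(n) = 0.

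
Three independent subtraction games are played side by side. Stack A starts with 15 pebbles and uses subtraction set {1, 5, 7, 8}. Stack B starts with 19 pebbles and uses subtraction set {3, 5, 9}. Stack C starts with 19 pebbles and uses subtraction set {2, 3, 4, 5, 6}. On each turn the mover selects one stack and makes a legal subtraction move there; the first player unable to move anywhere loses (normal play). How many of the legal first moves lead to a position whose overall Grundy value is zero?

0

Stack A, S = {1, 5, 7, 8}:
n :  0  1  2  3  4  5  6  7  8  9 10 11 12 13 14 15
G :  0  1  0  1  0  1  0  1  2  3  2  3  2  3  2  0
G_A(15) = 0.
Stack B, S = {3, 5, 9}:
n :  0  1  2  3  4  5  6  7  8  9 10 11 12 13 14 15 16 17 18 19
G :  0  0  0  1  1  1  2  2  0  3  3  1  0  2  0  1  0  1  0  1
G_B(19) = 1.
Stack C, S = {2, 3, 4, 5, 6}:
n :  0  1  2  3  4  5  6  7  8  9 10 11 12 13 14 15 16 17 18 19
G :  0  0  1  1  2  2  3  3  0  0  1  1  2  2  3  3  0  0  1  1
G_C(19) = 1.
Combined Grundy value = 0 ⊕ 1 ⊕ 1 = 0.
A winning move leaves total XOR = 0, i.e. changes one component's Grundy value g to g ⊕ X where X is the current total.
Stack A: target g' = 0⊕0 = 0, but every legal move changes the Grundy value (mex property), so 0 moves.
Stack B: target g' = 1⊕0 = 1, but every legal move changes the Grundy value (mex property), so 0 moves.
Stack C: target g' = 1⊕0 = 1, but every legal move changes the Grundy value (mex property), so 0 moves.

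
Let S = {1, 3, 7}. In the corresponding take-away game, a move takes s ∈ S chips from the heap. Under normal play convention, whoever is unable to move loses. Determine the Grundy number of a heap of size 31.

1

G(0) = 0
G(1) = mex{0} = 1
G(2) = mex{1} = 0
G(3) = mex{0,0} = 1
G(4) = mex{1,1} = 0
G(5) = mex{0,0} = 1
G(6) = mex{1,1} = 0
G(7) = mex{0,0,0} = 1
G(8) = mex{1,1,1} = 0
G(9) = mex{0,0,0} = 1
G(10) = mex{1,1,1} = 0
G(11) = mex{0,0,0} = 1
G(12) = mex{1,1,1} = 0
G(13) = mex{0,0,0} = 1
G(14) = mex{1,1,1} = 0
G(15) = mex{0,0,0} = 1
G(16) = mex{1,1,1} = 0
G(17) = mex{0,0,0} = 1
G(18) = mex{1,1,1} = 0
G(19) = mex{0,0,0} = 1
G(20) = mex{1,1,1} = 0
G(21) = mex{0,0,0} = 1
G(22) = mex{1,1,1} = 0
G(23) = mex{0,0,0} = 1
G(24) = mex{1,1,1} = 0
G(25) = mex{0,0,0} = 1
G(26) = mex{1,1,1} = 0
G(27) = mex{0,0,0} = 1
G(28) = mex{1,1,1} = 0
G(29) = mex{0,0,0} = 1
G(30) = mex{1,1,1} = 0
G(31) = mex{0,0,0} = 1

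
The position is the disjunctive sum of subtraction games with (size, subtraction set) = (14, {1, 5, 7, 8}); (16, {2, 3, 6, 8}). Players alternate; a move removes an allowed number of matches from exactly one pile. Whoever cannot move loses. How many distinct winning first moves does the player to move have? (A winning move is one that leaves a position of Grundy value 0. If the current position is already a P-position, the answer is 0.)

Pile A, S = {1, 5, 7, 8}:
n :  0  1  2  3  4  5  6  7  8  9 10 11 12 13 14
G :  0  1  0  1  0  1  0  1  2  3  2  3  2  3  2
G_A(14) = 2.
Pile B, S = {2, 3, 6, 8}:
G(0) = 0
G(1) = mex{} = 0
G(2) = mex{0} = 1
G(3) = mex{0,0} = 1
G(4) = mex{1,0} = 2
G(5) = mex{1,1} = 0
G(6) = mex{2,1,0} = 3
G(7) = mex{0,2,0} = 1
G(8) = mex{3,0,1,0} = 2
G(9) = mex{1,3,1,0} = 2
G(10) = mex{2,1,2,1} = 0
G(11) = mex{2,2,0,1} = 3
G(12) = mex{0,2,3,2} = 1
G(13) = mex{3,0,1,0} = 2
G(14) = mex{1,3,2,3} = 0
G(15) = mex{2,1,2,1} = 0
G(16) = mex{0,2,0,2} = 1
G_B(16) = 1.
Combined Grundy value = 2 ⊕ 1 = 3.
A winning move leaves total XOR = 0, i.e. changes one component's Grundy value g to g ⊕ X where X is the current total.
Pile A: need g' = 2⊕3 = 1. Options: 14−1→G=3, 14−5→G=3, 14−7→G=1, 14−8→G=0. Hits: 1.
Pile B: need g' = 1⊕3 = 2. Options: 16−2→G=0, 16−3→G=2, 16−6→G=0, 16−8→G=2. Hits: 2.

3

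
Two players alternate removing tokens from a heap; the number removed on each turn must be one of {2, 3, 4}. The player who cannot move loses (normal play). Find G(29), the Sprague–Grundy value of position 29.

G(0) = 0
G(1) = mex{} = 0
G(2) = mex{0} = 1
G(3) = mex{0,0} = 1
G(4) = mex{1,0,0} = 2
G(5) = mex{1,1,0} = 2
G(6) = mex{2,1,1} = 0
G(7) = mex{2,2,1} = 0
G(8) = mex{0,2,2} = 1
G(9) = mex{0,0,2} = 1
G(10) = mex{1,0,0} = 2
G(11) = mex{1,1,0} = 2
G(12) = mex{2,1,1} = 0
G(13) = mex{2,2,1} = 0
G(14) = mex{0,2,2} = 1
G(15) = mex{0,0,2} = 1
G(16) = mex{1,0,0} = 2
G(17) = mex{1,1,0} = 2
G(18) = mex{2,1,1} = 0
G(19) = mex{2,2,1} = 0
G(20) = mex{0,2,2} = 1
G(21) = mex{0,0,2} = 1
G(22) = mex{1,0,0} = 2
G(23) = mex{1,1,0} = 2
G(24) = mex{2,1,1} = 0
G(25) = mex{2,2,1} = 0
G(26) = mex{0,2,2} = 1
G(27) = mex{0,0,2} = 1
G(28) = mex{1,0,0} = 2
G(29) = mex{1,1,0} = 2

2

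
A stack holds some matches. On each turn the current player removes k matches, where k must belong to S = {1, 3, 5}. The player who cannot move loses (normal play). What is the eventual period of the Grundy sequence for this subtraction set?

n :  0  1  2  3  4  5  6  7  8  9 10 11 12 13 14
G :  0  1  0  1  0  1  0  1  0  1  0  1  0  1  0
G(n+2) = G(n) holds for n = 0,…,4 (a full window of length max(S) = 5), so the sequence is purely periodic with period 2.

2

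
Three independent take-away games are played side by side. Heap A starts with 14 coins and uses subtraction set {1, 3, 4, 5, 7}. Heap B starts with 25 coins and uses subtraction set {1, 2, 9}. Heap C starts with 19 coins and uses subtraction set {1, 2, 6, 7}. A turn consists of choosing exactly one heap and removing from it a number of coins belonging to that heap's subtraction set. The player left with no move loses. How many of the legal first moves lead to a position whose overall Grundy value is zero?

0

Heap A, S = {1, 3, 4, 5, 7}:
G(0) = 0
G(1) = mex{0} = 1
G(2) = mex{1} = 0
G(3) = mex{0,0} = 1
G(4) = mex{1,1,0} = 2
G(5) = mex{2,0,1,0} = 3
G(6) = mex{3,1,0,1} = 2
G(7) = mex{2,2,1,0,0} = 3
G(8) = mex{3,3,2,1,1} = 0
G(9) = mex{0,2,3,2,0} = 1
G(10) = mex{1,3,2,3,1} = 0
G(11) = mex{0,0,3,2,2} = 1
G(12) = mex{1,1,0,3,3} = 2
G(13) = mex{2,0,1,0,2} = 3
G(14) = mex{3,1,0,1,3} = 2
G_A(14) = 2.
Heap B, S = {1, 2, 9}:
G(0) = 0
G(1) = mex{0} = 1
G(2) = mex{1,0} = 2
G(3) = mex{2,1} = 0
G(4) = mex{0,2} = 1
G(5) = mex{1,0} = 2
G(6) = mex{2,1} = 0
G(7) = mex{0,2} = 1
G(8) = mex{1,0} = 2
G(9) = mex{2,1,0} = 3
G(10) = mex{3,2,1} = 0
G(11) = mex{0,3,2} = 1
G(12) = mex{1,0,0} = 2
G(13) = mex{2,1,1} = 0
G(14) = mex{0,2,2} = 1
G(15) = mex{1,0,0} = 2
G(16) = mex{2,1,1} = 0
G(17) = mex{0,2,2} = 1
G(18) = mex{1,0,3} = 2
G(19) = mex{2,1,0} = 3
G(20) = mex{3,2,1} = 0
G(21) = mex{0,3,2} = 1
G(22) = mex{1,0,0} = 2
G(23) = mex{2,1,1} = 0
G(24) = mex{0,2,2} = 1
G(25) = mex{1,0,0} = 2
G_B(25) = 2.
Heap C, S = {1, 2, 6, 7}:
n :  0  1  2  3  4  5  6  7  8  9 10 11 12 13 14 15 16 17 18 19
G :  0  1  2  0  1  2  3  4  0  1  2  0  1  2  3  4  0  1  2  0
G_C(19) = 0.
Combined Grundy value = 2 ⊕ 2 ⊕ 0 = 0.
A winning move leaves total XOR = 0, i.e. changes one component's Grundy value g to g ⊕ X where X is the current total.
Heap A: target g' = 2⊕0 = 2, but every legal move changes the Grundy value (mex property), so 0 moves.
Heap B: target g' = 2⊕0 = 2, but every legal move changes the Grundy value (mex property), so 0 moves.
Heap C: target g' = 0⊕0 = 0, but every legal move changes the Grundy value (mex property), so 0 moves.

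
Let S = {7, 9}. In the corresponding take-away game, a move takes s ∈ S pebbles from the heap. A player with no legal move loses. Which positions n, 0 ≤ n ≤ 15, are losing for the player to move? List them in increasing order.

G(0) = 0
G(1) = mex{} = 0
G(2) = mex{} = 0
G(3) = mex{} = 0
G(4) = mex{} = 0
G(5) = mex{} = 0
G(6) = mex{} = 0
G(7) = mex{0} = 1
G(8) = mex{0} = 1
G(9) = mex{0,0} = 1
G(10) = mex{0,0} = 1
G(11) = mex{0,0} = 1
G(12) = mex{0,0} = 1
G(13) = mex{0,0} = 1
G(14) = mex{1,0} = 2
G(15) = mex{1,0} = 2
P-positions are exactly the n with G(n) = 0.

0, 1, 2, 3, 4, 5, 6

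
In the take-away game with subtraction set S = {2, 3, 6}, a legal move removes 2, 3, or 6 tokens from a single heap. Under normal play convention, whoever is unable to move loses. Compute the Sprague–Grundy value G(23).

G(0) = 0
G(1) = mex{} = 0
G(2) = mex{0} = 1
G(3) = mex{0,0} = 1
G(4) = mex{1,0} = 2
G(5) = mex{1,1} = 0
G(6) = mex{2,1,0} = 3
G(7) = mex{0,2,0} = 1
G(8) = mex{3,0,1} = 2
G(9) = mex{1,3,1} = 0
G(10) = mex{2,1,2} = 0
G(11) = mex{0,2,0} = 1
G(12) = mex{0,0,3} = 1
G(13) = mex{1,0,1} = 2
G(14) = mex{1,1,2} = 0
G(15) = mex{2,1,0} = 3
G(16) = mex{0,2,0} = 1
G(17) = mex{3,0,1} = 2
G(18) = mex{1,3,1} = 0
G(19) = mex{2,1,2} = 0
G(20) = mex{0,2,0} = 1
G(21) = mex{0,0,3} = 1
G(22) = mex{1,0,1} = 2
G(23) = mex{1,1,2} = 0

0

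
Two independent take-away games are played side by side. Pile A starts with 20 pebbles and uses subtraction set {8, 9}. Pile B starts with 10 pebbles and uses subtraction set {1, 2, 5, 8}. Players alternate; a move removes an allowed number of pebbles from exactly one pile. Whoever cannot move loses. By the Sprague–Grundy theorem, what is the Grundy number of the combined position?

Pile A, S = {8, 9}:
n :  0  1  2  3  4  5  6  7  8  9 10 11 12 13 14 15 16 17 18 19 20
G :  0  0  0  0  0  0  0  0  1  1  1  1  1  1  1  1  2  0  0  0  0
G_A(20) = 0.
Pile B, S = {1, 2, 5, 8}:
G(0) = 0
G(1) = mex{0} = 1
G(2) = mex{1,0} = 2
G(3) = mex{2,1} = 0
G(4) = mex{0,2} = 1
G(5) = mex{1,0,0} = 2
G(6) = mex{2,1,1} = 0
G(7) = mex{0,2,2} = 1
G(8) = mex{1,0,0,0} = 2
G(9) = mex{2,1,1,1} = 0
G(10) = mex{0,2,2,2} = 1
G_B(10) = 1.
Combined Grundy value = 0 ⊕ 1 = 1.

1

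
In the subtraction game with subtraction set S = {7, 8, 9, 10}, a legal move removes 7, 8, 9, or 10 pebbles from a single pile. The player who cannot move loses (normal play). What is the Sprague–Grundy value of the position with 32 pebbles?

2

n :  0  1  2  3  4  5  6  7  8  9 10 11 12 13 14 15 16 17 18 19 20 21 22 23 24 25 26 27 28 29 30 31 32
G :  0  0  0  0  0  0  0  1  1  1  1  1  1  1  2  2  2  0  0  0  0  0  0  0  1  1  1  1  1  1  1  2  2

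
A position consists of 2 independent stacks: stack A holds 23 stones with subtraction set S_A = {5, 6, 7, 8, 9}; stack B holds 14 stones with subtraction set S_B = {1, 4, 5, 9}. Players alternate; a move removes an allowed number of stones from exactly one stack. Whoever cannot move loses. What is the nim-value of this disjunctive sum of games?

Stack A, S = {5, 6, 7, 8, 9}:
G(0) = 0
G(1) = mex{} = 0
G(2) = mex{} = 0
G(3) = mex{} = 0
G(4) = mex{} = 0
G(5) = mex{0} = 1
G(6) = mex{0,0} = 1
G(7) = mex{0,0,0} = 1
G(8) = mex{0,0,0,0} = 1
G(9) = mex{0,0,0,0,0} = 1
G(10) = mex{1,0,0,0,0} = 2
G(11) = mex{1,1,0,0,0} = 2
G(12) = mex{1,1,1,0,0} = 2
G(13) = mex{1,1,1,1,0} = 2
G(14) = mex{1,1,1,1,1} = 0
G(15) = mex{2,1,1,1,1} = 0
G(16) = mex{2,2,1,1,1} = 0
G(17) = mex{2,2,2,1,1} = 0
G(18) = mex{2,2,2,2,1} = 0
G(19) = mex{0,2,2,2,2} = 1
G(20) = mex{0,0,2,2,2} = 1
G(21) = mex{0,0,0,2,2} = 1
G(22) = mex{0,0,0,0,2} = 1
G(23) = mex{0,0,0,0,0} = 1
G_A(23) = 1.
Stack B, S = {1, 4, 5, 9}:
G(0) = 0
G(1) = mex{0} = 1
G(2) = mex{1} = 0
G(3) = mex{0} = 1
G(4) = mex{1,0} = 2
G(5) = mex{2,1,0} = 3
G(6) = mex{3,0,1} = 2
G(7) = mex{2,1,0} = 3
G(8) = mex{3,2,1} = 0
G(9) = mex{0,3,2,0} = 1
G(10) = mex{1,2,3,1} = 0
G(11) = mex{0,3,2,0} = 1
G(12) = mex{1,0,3,1} = 2
G(13) = mex{2,1,0,2} = 3
G(14) = mex{3,0,1,3} = 2
G_B(14) = 2.
Combined Grundy value = 1 ⊕ 2 = 3.

3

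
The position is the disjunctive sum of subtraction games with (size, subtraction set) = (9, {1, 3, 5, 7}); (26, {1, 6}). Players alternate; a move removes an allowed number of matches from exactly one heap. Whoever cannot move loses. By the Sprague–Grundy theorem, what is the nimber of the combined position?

Heap A, S = {1, 3, 5, 7}:
n : 0 1 2 3 4 5 6 7 8 9
G : 0 1 0 1 0 1 0 1 0 1
G_A(9) = 1.
Heap B, S = {1, 6}:
G(0) = 0
G(1) = mex{0} = 1
G(2) = mex{1} = 0
G(3) = mex{0} = 1
G(4) = mex{1} = 0
G(5) = mex{0} = 1
G(6) = mex{1,0} = 2
G(7) = mex{2,1} = 0
G(8) = mex{0,0} = 1
G(9) = mex{1,1} = 0
G(10) = mex{0,0} = 1
G(11) = mex{1,1} = 0
G(12) = mex{0,2} = 1
G(13) = mex{1,0} = 2
G(14) = mex{2,1} = 0
G(15) = mex{0,0} = 1
G(16) = mex{1,1} = 0
G(17) = mex{0,0} = 1
G(18) = mex{1,1} = 0
G(19) = mex{0,2} = 1
G(20) = mex{1,0} = 2
G(21) = mex{2,1} = 0
G(22) = mex{0,0} = 1
G(23) = mex{1,1} = 0
G(24) = mex{0,0} = 1
G(25) = mex{1,1} = 0
G(26) = mex{0,2} = 1
G_B(26) = 1.
Combined Grundy value = 1 ⊕ 1 = 0.

0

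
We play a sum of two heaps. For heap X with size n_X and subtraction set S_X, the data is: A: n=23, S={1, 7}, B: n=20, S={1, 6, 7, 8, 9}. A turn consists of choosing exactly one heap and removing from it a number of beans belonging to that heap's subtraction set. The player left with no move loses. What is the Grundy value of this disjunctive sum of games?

Heap A, S = {1, 7}:
G(0) = 0
G(1) = mex{0} = 1
G(2) = mex{1} = 0
G(3) = mex{0} = 1
G(4) = mex{1} = 0
G(5) = mex{0} = 1
G(6) = mex{1} = 0
G(7) = mex{0,0} = 1
G(8) = mex{1,1} = 0
G(9) = mex{0,0} = 1
G(10) = mex{1,1} = 0
G(11) = mex{0,0} = 1
G(12) = mex{1,1} = 0
G(13) = mex{0,0} = 1
G(14) = mex{1,1} = 0
G(15) = mex{0,0} = 1
G(16) = mex{1,1} = 0
G(17) = mex{0,0} = 1
G(18) = mex{1,1} = 0
G(19) = mex{0,0} = 1
G(20) = mex{1,1} = 0
G(21) = mex{0,0} = 1
G(22) = mex{1,1} = 0
G(23) = mex{0,0} = 1
G_A(23) = 1.
Heap B, S = {1, 6, 7, 8, 9}:
n :  0  1  2  3  4  5  6  7  8  9 10 11 12 13 14 15 16 17 18 19 20
G :  0  1  0  1  0  1  2  3  2  3  2  3  4  5  0  1  0  1  0  1  2
G_B(20) = 2.
Combined Grundy value = 1 ⊕ 2 = 3.

3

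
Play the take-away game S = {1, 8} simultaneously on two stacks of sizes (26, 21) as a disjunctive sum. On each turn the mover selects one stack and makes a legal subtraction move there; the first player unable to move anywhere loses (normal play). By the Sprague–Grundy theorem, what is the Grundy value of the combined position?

3

All stacks use S = {1, 8}:
n :  0  1  2  3  4  5  6  7  8  9 10 11 12 13 14 15 16 17 18 19 20 21 22 23 24 25 26
G :  0  1  0  1  0  1  0  1  2  0  1  0  1  0  1  0  1  2  0  1  0  1  0  1  0  1  2
Stack A: G(26) = 2.
Stack B: G(21) = 1.
Combined Grundy value = 2 ⊕ 1 = 3.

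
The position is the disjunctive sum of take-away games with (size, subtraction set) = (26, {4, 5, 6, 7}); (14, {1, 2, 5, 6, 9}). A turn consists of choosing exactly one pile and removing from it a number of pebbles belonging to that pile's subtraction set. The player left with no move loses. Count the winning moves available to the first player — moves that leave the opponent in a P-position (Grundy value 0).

Pile A, S = {4, 5, 6, 7}:
G(0) = 0
G(1) = mex{} = 0
G(2) = mex{} = 0
G(3) = mex{} = 0
G(4) = mex{0} = 1
G(5) = mex{0,0} = 1
G(6) = mex{0,0,0} = 1
G(7) = mex{0,0,0,0} = 1
G(8) = mex{1,0,0,0} = 2
G(9) = mex{1,1,0,0} = 2
G(10) = mex{1,1,1,0} = 2
G(11) = mex{1,1,1,1} = 0
G(12) = mex{2,1,1,1} = 0
G(13) = mex{2,2,1,1} = 0
G(14) = mex{2,2,2,1} = 0
G(15) = mex{0,2,2,2} = 1
G(16) = mex{0,0,2,2} = 1
G(17) = mex{0,0,0,2} = 1
G(18) = mex{0,0,0,0} = 1
G(19) = mex{1,0,0,0} = 2
G(20) = mex{1,1,0,0} = 2
G(21) = mex{1,1,1,0} = 2
G(22) = mex{1,1,1,1} = 0
G(23) = mex{2,1,1,1} = 0
G(24) = mex{2,2,1,1} = 0
G(25) = mex{2,2,2,1} = 0
G(26) = mex{0,2,2,2} = 1
G_A(26) = 1.
Pile B, S = {1, 2, 5, 6, 9}:
n :  0  1  2  3  4  5  6  7  8  9 10 11 12 13 14
G :  0  1  2  0  1  2  3  0  1  2  0  1  2  3  0
G_B(14) = 0.
Combined Grundy value = 1 ⊕ 0 = 1.
A winning move leaves total XOR = 0, i.e. changes one component's Grundy value g to g ⊕ X where X is the current total.
Pile A: need g' = 1⊕1 = 0. Options: 26−4→G=0, 26−5→G=2, 26−6→G=2, 26−7→G=2. Hits: 1.
Pile B: need g' = 0⊕1 = 1. Options: 14−1→G=3, 14−2→G=2, 14−5→G=2, 14−6→G=1, 14−9→G=2. Hits: 1.

2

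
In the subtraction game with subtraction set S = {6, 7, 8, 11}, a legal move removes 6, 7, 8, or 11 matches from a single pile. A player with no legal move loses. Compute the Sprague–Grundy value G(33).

2

G(0) = 0
G(1) = mex{} = 0
G(2) = mex{} = 0
G(3) = mex{} = 0
G(4) = mex{} = 0
G(5) = mex{} = 0
G(6) = mex{0} = 1
G(7) = mex{0,0} = 1
G(8) = mex{0,0,0} = 1
G(9) = mex{0,0,0} = 1
G(10) = mex{0,0,0} = 1
G(11) = mex{0,0,0,0} = 1
G(12) = mex{1,0,0,0} = 2
G(13) = mex{1,1,0,0} = 2
G(14) = mex{1,1,1,0} = 2
G(15) = mex{1,1,1,0} = 2
G(16) = mex{1,1,1,0} = 2
G(17) = mex{1,1,1,1} = 0
G(18) = mex{2,1,1,1} = 0
G(19) = mex{2,2,1,1} = 0
G(20) = mex{2,2,2,1} = 0
G(21) = mex{2,2,2,1} = 0
G(22) = mex{2,2,2,1} = 0
G(23) = mex{0,2,2,2} = 1
G(24) = mex{0,0,2,2} = 1
G(25) = mex{0,0,0,2} = 1
G(26) = mex{0,0,0,2} = 1
G(27) = mex{0,0,0,2} = 1
G(28) = mex{0,0,0,0} = 1
G(29) = mex{1,0,0,0} = 2
G(30) = mex{1,1,0,0} = 2
G(31) = mex{1,1,1,0} = 2
G(32) = mex{1,1,1,0} = 2
G(33) = mex{1,1,1,0} = 2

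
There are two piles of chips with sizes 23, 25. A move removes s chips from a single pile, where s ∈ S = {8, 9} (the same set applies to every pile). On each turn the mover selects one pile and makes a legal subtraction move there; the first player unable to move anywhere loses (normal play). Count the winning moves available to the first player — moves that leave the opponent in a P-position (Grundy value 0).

3

All piles use S = {8, 9}:
n :  0  1  2  3  4  5  6  7  8  9 10 11 12 13 14 15 16 17 18 19 20 21 22 23 24 25
G :  0  0  0  0  0  0  0  0  1  1  1  1  1  1  1  1  2  0  0  0  0  0  0  0  0  1
Pile A: G(23) = 0.
Pile B: G(25) = 1.
Combined Grundy value = 0 ⊕ 1 = 1.
A winning move leaves total XOR = 0, i.e. changes one component's Grundy value g to g ⊕ X where X is the current total.
Pile A: need g' = 0⊕1 = 1. Options: 23−8→G=1, 23−9→G=1. Hits: 2.
Pile B: need g' = 1⊕1 = 0. Options: 25−8→G=0, 25−9→G=2. Hits: 1.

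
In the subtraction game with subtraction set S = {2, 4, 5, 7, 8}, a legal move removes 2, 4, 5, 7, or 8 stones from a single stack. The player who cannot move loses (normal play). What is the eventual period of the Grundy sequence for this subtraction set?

10

n :  0  1  2  3  4  5  6  7  8  9 10 11 12 13 14 15 16 17 18 19 20 21
G :  0  0  1  1  2  2  3  3  4  4  0  0  1  1  2  2  3  3  4  4  0  0
G(n+10) = G(n) holds for n = 0,…,7 (a full window of length max(S) = 8), so the sequence is purely periodic with period 10.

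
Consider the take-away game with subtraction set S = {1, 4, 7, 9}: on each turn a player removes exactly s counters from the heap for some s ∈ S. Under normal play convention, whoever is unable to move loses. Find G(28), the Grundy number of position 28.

G(0) = 0
G(1) = mex{0} = 1
G(2) = mex{1} = 0
G(3) = mex{0} = 1
G(4) = mex{1,0} = 2
G(5) = mex{2,1} = 0
G(6) = mex{0,0} = 1
G(7) = mex{1,1,0} = 2
G(8) = mex{2,2,1} = 0
G(9) = mex{0,0,0,0} = 1
G(10) = mex{1,1,1,1} = 0
G(11) = mex{0,2,2,0} = 1
G(12) = mex{1,0,0,1} = 2
G(13) = mex{2,1,1,2} = 0
G(14) = mex{0,0,2,0} = 1
G(15) = mex{1,1,0,1} = 2
G(16) = mex{2,2,1,2} = 0
G(17) = mex{0,0,0,0} = 1
G(18) = mex{1,1,1,1} = 0
G(19) = mex{0,2,2,0} = 1
G(20) = mex{1,0,0,1} = 2
G(21) = mex{2,1,1,2} = 0
G(22) = mex{0,0,2,0} = 1
G(23) = mex{1,1,0,1} = 2
G(24) = mex{2,2,1,2} = 0
G(25) = mex{0,0,0,0} = 1
G(26) = mex{1,1,1,1} = 0
G(27) = mex{0,2,2,0} = 1
G(28) = mex{1,0,0,1} = 2

2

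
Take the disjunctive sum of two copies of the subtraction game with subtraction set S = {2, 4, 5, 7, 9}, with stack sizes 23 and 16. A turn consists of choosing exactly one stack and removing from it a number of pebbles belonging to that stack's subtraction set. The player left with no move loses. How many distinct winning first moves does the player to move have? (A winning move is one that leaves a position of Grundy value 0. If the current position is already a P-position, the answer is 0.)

All stacks use S = {2, 4, 5, 7, 9}:
G(0) = 0
G(1) = mex{} = 0
G(2) = mex{0} = 1
G(3) = mex{0} = 1
G(4) = mex{1,0} = 2
G(5) = mex{1,0,0} = 2
G(6) = mex{2,1,0} = 3
G(7) = mex{2,1,1,0} = 3
G(8) = mex{3,2,1,0} = 4
G(9) = mex{3,2,2,1,0} = 4
G(10) = mex{4,3,2,1,0} = 5
G(11) = mex{4,3,3,2,1} = 0
G(12) = mex{5,4,3,2,1} = 0
G(13) = mex{0,4,4,3,2} = 1
G(14) = mex{0,5,4,3,2} = 1
G(15) = mex{1,0,5,4,3} = 2
G(16) = mex{1,0,0,4,3} = 2
G(17) = mex{2,1,0,5,4} = 3
G(18) = mex{2,1,1,0,4} = 3
G(19) = mex{3,2,1,0,5} = 4
G(20) = mex{3,2,2,1,0} = 4
G(21) = mex{4,3,2,1,0} = 5
G(22) = mex{4,3,3,2,1} = 0
G(23) = mex{5,4,3,2,1} = 0
Stack A: G(23) = 0.
Stack B: G(16) = 2.
Combined Grundy value = 0 ⊕ 2 = 2.
A winning move leaves total XOR = 0, i.e. changes one component's Grundy value g to g ⊕ X where X is the current total.
Stack A: need g' = 0⊕2 = 2. Options: 23−2→G=5, 23−4→G=4, 23−5→G=3, 23−7→G=2, 23−9→G=1. Hits: 1.
Stack B: need g' = 2⊕2 = 0. Options: 16−2→G=1, 16−4→G=0, 16−5→G=0, 16−7→G=4, 16−9→G=3. Hits: 2.

3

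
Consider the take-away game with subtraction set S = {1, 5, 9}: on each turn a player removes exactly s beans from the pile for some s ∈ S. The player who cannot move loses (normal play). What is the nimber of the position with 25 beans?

n :  0  1  2  3  4  5  6  7  8  9 10 11 12 13 14 15 16 17 18 19 20 21 22 23 24 25
G :  0  1  0  1  0  1  0  1  0  1  0  1  0  1  0  1  0  1  0  1  0  1  0  1  0  1

1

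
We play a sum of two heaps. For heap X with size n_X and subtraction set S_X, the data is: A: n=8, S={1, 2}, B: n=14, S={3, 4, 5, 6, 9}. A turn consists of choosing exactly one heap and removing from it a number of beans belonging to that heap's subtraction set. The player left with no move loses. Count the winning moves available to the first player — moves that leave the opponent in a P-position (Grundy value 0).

Heap A, S = {1, 2}:
n : 0 1 2 3 4 5 6 7 8
G : 0 1 2 0 1 2 0 1 2
G_A(8) = 2.
Heap B, S = {3, 4, 5, 6, 9}:
n :  0  1  2  3  4  5  6  7  8  9 10 11 12 13 14
G :  0  0  0  1  1  1  2  2  2  3  3  3  0  0  0
G_B(14) = 0.
Combined Grundy value = 2 ⊕ 0 = 2.
A winning move leaves total XOR = 0, i.e. changes one component's Grundy value g to g ⊕ X where X is the current total.
Heap A: need g' = 2⊕2 = 0. Options: 8−1→G=1, 8−2→G=0. Hits: 1.
Heap B: need g' = 0⊕2 = 2. Options: 14−3→G=3, 14−4→G=3, 14−5→G=3, 14−6→G=2, 14−9→G=1. Hits: 1.

2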